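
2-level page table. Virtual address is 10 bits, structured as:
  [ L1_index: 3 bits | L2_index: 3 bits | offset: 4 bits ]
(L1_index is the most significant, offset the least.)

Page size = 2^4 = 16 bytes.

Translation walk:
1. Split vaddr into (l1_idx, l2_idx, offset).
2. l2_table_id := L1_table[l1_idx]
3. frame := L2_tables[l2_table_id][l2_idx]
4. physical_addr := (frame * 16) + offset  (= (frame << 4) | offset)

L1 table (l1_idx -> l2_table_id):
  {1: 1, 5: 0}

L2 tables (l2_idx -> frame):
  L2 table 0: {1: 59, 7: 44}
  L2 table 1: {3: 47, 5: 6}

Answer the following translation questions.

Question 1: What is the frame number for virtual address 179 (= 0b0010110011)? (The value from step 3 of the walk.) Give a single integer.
Answer: 47

Derivation:
vaddr = 179: l1_idx=1, l2_idx=3
L1[1] = 1; L2[1][3] = 47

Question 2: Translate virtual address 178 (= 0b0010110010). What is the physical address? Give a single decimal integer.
vaddr = 178 = 0b0010110010
Split: l1_idx=1, l2_idx=3, offset=2
L1[1] = 1
L2[1][3] = 47
paddr = 47 * 16 + 2 = 754

Answer: 754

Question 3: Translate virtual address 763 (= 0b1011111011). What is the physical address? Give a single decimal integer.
Answer: 715

Derivation:
vaddr = 763 = 0b1011111011
Split: l1_idx=5, l2_idx=7, offset=11
L1[5] = 0
L2[0][7] = 44
paddr = 44 * 16 + 11 = 715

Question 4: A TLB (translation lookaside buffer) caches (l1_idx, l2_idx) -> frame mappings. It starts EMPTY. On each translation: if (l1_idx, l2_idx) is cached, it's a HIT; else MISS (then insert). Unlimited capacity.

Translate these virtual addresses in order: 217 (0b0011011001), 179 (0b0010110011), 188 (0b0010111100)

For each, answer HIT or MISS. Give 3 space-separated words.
Answer: MISS MISS HIT

Derivation:
vaddr=217: (1,5) not in TLB -> MISS, insert
vaddr=179: (1,3) not in TLB -> MISS, insert
vaddr=188: (1,3) in TLB -> HIT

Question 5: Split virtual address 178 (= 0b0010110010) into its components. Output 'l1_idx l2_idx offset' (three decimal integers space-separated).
Answer: 1 3 2

Derivation:
vaddr = 178 = 0b0010110010
  top 3 bits -> l1_idx = 1
  next 3 bits -> l2_idx = 3
  bottom 4 bits -> offset = 2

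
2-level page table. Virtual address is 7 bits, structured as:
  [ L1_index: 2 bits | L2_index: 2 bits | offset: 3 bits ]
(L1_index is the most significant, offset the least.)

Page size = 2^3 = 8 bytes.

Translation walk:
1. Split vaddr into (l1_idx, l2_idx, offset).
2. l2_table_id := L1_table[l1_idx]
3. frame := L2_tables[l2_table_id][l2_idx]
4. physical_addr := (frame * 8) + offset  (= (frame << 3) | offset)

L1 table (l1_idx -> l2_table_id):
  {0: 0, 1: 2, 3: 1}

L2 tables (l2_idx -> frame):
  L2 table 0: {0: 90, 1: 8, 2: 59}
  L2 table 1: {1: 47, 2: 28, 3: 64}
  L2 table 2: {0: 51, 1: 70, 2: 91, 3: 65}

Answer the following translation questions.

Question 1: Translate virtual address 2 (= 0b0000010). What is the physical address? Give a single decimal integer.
Answer: 722

Derivation:
vaddr = 2 = 0b0000010
Split: l1_idx=0, l2_idx=0, offset=2
L1[0] = 0
L2[0][0] = 90
paddr = 90 * 8 + 2 = 722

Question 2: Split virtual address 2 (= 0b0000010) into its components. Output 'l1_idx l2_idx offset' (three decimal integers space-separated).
Answer: 0 0 2

Derivation:
vaddr = 2 = 0b0000010
  top 2 bits -> l1_idx = 0
  next 2 bits -> l2_idx = 0
  bottom 3 bits -> offset = 2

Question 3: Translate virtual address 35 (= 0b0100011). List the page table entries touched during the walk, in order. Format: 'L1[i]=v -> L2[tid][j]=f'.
vaddr = 35 = 0b0100011
Split: l1_idx=1, l2_idx=0, offset=3

Answer: L1[1]=2 -> L2[2][0]=51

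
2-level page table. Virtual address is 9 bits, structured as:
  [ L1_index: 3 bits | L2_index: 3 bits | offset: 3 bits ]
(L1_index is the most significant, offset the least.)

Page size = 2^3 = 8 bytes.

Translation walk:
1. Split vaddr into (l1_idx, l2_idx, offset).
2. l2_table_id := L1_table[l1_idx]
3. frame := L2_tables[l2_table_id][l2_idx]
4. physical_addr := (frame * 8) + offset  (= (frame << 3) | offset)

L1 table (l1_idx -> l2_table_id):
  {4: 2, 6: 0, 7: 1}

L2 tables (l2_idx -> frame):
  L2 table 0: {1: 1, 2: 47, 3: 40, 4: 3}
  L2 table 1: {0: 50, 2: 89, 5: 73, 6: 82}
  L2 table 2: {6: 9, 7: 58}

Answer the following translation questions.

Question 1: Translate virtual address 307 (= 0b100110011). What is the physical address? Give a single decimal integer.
Answer: 75

Derivation:
vaddr = 307 = 0b100110011
Split: l1_idx=4, l2_idx=6, offset=3
L1[4] = 2
L2[2][6] = 9
paddr = 9 * 8 + 3 = 75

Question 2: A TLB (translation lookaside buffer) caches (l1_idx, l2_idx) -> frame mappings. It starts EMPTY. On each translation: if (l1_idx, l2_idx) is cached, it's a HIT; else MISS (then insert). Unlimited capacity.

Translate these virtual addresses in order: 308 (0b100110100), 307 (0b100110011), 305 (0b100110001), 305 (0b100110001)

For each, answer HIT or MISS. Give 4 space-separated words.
Answer: MISS HIT HIT HIT

Derivation:
vaddr=308: (4,6) not in TLB -> MISS, insert
vaddr=307: (4,6) in TLB -> HIT
vaddr=305: (4,6) in TLB -> HIT
vaddr=305: (4,6) in TLB -> HIT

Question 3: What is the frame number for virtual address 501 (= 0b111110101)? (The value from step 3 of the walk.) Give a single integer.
vaddr = 501: l1_idx=7, l2_idx=6
L1[7] = 1; L2[1][6] = 82

Answer: 82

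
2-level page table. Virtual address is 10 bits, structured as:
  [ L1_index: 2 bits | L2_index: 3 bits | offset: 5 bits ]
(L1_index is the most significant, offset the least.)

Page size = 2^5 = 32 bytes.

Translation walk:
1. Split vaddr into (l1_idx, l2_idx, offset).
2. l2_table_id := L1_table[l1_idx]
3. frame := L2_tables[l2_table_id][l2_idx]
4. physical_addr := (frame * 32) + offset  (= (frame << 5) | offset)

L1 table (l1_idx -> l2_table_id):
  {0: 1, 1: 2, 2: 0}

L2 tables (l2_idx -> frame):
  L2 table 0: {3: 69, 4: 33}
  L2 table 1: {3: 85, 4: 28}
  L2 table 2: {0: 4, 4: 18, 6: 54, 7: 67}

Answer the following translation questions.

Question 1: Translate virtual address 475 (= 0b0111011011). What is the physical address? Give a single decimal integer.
Answer: 1755

Derivation:
vaddr = 475 = 0b0111011011
Split: l1_idx=1, l2_idx=6, offset=27
L1[1] = 2
L2[2][6] = 54
paddr = 54 * 32 + 27 = 1755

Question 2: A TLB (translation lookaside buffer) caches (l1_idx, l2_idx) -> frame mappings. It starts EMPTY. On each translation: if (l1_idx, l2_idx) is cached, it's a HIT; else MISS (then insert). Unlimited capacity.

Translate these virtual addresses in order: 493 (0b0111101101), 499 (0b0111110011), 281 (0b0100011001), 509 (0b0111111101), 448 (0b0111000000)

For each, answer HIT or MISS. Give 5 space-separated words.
Answer: MISS HIT MISS HIT MISS

Derivation:
vaddr=493: (1,7) not in TLB -> MISS, insert
vaddr=499: (1,7) in TLB -> HIT
vaddr=281: (1,0) not in TLB -> MISS, insert
vaddr=509: (1,7) in TLB -> HIT
vaddr=448: (1,6) not in TLB -> MISS, insert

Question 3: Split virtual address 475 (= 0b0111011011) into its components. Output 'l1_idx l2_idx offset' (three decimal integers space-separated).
vaddr = 475 = 0b0111011011
  top 2 bits -> l1_idx = 1
  next 3 bits -> l2_idx = 6
  bottom 5 bits -> offset = 27

Answer: 1 6 27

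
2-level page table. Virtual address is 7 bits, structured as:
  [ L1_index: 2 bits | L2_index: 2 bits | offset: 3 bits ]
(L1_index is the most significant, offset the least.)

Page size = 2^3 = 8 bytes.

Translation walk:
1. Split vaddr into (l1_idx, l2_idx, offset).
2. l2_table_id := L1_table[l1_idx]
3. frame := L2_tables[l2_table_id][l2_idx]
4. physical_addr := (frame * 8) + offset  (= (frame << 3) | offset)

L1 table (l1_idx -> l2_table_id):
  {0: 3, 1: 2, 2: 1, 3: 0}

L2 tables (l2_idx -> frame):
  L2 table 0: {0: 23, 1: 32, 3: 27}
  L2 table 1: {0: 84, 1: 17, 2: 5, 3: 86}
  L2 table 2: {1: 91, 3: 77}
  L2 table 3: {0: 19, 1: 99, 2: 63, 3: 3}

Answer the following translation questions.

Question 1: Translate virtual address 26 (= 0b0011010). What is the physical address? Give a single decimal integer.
Answer: 26

Derivation:
vaddr = 26 = 0b0011010
Split: l1_idx=0, l2_idx=3, offset=2
L1[0] = 3
L2[3][3] = 3
paddr = 3 * 8 + 2 = 26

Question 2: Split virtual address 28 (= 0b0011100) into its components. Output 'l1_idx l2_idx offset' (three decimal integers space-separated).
Answer: 0 3 4

Derivation:
vaddr = 28 = 0b0011100
  top 2 bits -> l1_idx = 0
  next 2 bits -> l2_idx = 3
  bottom 3 bits -> offset = 4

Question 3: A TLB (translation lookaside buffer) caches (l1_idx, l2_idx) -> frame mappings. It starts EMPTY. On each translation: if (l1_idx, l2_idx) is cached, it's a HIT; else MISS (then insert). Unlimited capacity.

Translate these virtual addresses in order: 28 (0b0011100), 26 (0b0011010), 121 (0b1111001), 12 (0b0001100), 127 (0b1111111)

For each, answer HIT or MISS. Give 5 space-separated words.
vaddr=28: (0,3) not in TLB -> MISS, insert
vaddr=26: (0,3) in TLB -> HIT
vaddr=121: (3,3) not in TLB -> MISS, insert
vaddr=12: (0,1) not in TLB -> MISS, insert
vaddr=127: (3,3) in TLB -> HIT

Answer: MISS HIT MISS MISS HIT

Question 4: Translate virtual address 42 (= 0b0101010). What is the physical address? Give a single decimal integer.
vaddr = 42 = 0b0101010
Split: l1_idx=1, l2_idx=1, offset=2
L1[1] = 2
L2[2][1] = 91
paddr = 91 * 8 + 2 = 730

Answer: 730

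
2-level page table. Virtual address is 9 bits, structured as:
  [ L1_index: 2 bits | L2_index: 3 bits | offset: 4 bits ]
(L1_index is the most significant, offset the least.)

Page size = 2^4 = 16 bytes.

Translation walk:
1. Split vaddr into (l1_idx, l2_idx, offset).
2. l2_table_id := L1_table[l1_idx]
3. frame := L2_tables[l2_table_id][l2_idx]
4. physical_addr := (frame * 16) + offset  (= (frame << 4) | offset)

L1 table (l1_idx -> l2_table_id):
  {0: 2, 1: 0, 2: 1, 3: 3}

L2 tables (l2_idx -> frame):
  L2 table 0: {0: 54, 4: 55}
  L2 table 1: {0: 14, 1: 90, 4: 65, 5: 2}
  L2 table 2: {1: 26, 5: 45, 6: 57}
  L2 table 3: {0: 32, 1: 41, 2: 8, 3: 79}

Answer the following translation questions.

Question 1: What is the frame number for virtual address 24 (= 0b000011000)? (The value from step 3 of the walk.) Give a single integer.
vaddr = 24: l1_idx=0, l2_idx=1
L1[0] = 2; L2[2][1] = 26

Answer: 26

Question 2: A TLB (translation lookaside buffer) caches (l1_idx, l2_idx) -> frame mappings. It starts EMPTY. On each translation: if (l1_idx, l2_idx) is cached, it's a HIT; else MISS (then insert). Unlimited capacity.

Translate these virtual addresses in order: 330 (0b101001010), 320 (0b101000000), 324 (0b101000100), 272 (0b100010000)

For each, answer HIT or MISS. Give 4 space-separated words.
vaddr=330: (2,4) not in TLB -> MISS, insert
vaddr=320: (2,4) in TLB -> HIT
vaddr=324: (2,4) in TLB -> HIT
vaddr=272: (2,1) not in TLB -> MISS, insert

Answer: MISS HIT HIT MISS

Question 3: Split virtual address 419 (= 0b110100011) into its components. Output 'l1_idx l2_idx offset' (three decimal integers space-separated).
Answer: 3 2 3

Derivation:
vaddr = 419 = 0b110100011
  top 2 bits -> l1_idx = 3
  next 3 bits -> l2_idx = 2
  bottom 4 bits -> offset = 3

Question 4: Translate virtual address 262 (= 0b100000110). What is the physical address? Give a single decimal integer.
Answer: 230

Derivation:
vaddr = 262 = 0b100000110
Split: l1_idx=2, l2_idx=0, offset=6
L1[2] = 1
L2[1][0] = 14
paddr = 14 * 16 + 6 = 230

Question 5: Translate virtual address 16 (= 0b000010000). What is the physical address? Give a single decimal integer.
vaddr = 16 = 0b000010000
Split: l1_idx=0, l2_idx=1, offset=0
L1[0] = 2
L2[2][1] = 26
paddr = 26 * 16 + 0 = 416

Answer: 416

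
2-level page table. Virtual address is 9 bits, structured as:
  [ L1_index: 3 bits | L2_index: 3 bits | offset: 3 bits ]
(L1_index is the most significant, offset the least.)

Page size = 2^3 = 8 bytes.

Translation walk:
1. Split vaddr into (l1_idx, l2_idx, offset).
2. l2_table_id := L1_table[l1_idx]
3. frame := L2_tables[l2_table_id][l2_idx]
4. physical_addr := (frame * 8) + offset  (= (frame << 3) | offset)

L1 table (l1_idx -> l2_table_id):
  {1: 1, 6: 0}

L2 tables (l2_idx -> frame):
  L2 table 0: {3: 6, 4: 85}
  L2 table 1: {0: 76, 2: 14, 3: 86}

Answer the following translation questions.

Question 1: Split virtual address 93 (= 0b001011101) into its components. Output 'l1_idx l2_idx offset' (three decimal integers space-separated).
vaddr = 93 = 0b001011101
  top 3 bits -> l1_idx = 1
  next 3 bits -> l2_idx = 3
  bottom 3 bits -> offset = 5

Answer: 1 3 5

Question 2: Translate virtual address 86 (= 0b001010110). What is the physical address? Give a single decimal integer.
Answer: 118

Derivation:
vaddr = 86 = 0b001010110
Split: l1_idx=1, l2_idx=2, offset=6
L1[1] = 1
L2[1][2] = 14
paddr = 14 * 8 + 6 = 118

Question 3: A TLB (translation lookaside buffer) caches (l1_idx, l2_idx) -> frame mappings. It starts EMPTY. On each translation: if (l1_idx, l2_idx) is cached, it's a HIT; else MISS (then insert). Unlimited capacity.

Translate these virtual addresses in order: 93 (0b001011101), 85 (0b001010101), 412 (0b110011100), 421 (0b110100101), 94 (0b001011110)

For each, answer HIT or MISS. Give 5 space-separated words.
Answer: MISS MISS MISS MISS HIT

Derivation:
vaddr=93: (1,3) not in TLB -> MISS, insert
vaddr=85: (1,2) not in TLB -> MISS, insert
vaddr=412: (6,3) not in TLB -> MISS, insert
vaddr=421: (6,4) not in TLB -> MISS, insert
vaddr=94: (1,3) in TLB -> HIT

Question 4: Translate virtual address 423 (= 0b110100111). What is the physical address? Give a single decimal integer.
vaddr = 423 = 0b110100111
Split: l1_idx=6, l2_idx=4, offset=7
L1[6] = 0
L2[0][4] = 85
paddr = 85 * 8 + 7 = 687

Answer: 687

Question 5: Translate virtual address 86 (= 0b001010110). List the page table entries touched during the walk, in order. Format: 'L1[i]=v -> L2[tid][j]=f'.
Answer: L1[1]=1 -> L2[1][2]=14

Derivation:
vaddr = 86 = 0b001010110
Split: l1_idx=1, l2_idx=2, offset=6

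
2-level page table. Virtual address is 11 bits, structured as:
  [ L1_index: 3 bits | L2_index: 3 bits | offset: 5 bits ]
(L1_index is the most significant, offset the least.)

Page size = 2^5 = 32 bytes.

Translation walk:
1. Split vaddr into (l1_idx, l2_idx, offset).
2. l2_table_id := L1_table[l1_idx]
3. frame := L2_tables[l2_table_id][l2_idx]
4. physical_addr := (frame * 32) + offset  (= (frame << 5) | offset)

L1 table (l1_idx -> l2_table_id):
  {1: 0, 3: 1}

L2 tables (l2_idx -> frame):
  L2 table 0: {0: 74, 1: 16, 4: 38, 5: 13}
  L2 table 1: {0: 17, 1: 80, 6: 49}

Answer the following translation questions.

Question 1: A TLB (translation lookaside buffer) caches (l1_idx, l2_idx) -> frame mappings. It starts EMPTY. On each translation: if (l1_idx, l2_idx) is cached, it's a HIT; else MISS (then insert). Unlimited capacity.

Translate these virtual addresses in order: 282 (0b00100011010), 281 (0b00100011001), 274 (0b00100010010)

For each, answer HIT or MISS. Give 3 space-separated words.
vaddr=282: (1,0) not in TLB -> MISS, insert
vaddr=281: (1,0) in TLB -> HIT
vaddr=274: (1,0) in TLB -> HIT

Answer: MISS HIT HIT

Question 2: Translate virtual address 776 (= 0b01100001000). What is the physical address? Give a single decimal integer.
vaddr = 776 = 0b01100001000
Split: l1_idx=3, l2_idx=0, offset=8
L1[3] = 1
L2[1][0] = 17
paddr = 17 * 32 + 8 = 552

Answer: 552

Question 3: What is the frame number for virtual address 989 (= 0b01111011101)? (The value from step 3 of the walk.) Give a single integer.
Answer: 49

Derivation:
vaddr = 989: l1_idx=3, l2_idx=6
L1[3] = 1; L2[1][6] = 49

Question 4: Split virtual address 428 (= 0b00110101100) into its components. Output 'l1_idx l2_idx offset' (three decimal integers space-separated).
Answer: 1 5 12

Derivation:
vaddr = 428 = 0b00110101100
  top 3 bits -> l1_idx = 1
  next 3 bits -> l2_idx = 5
  bottom 5 bits -> offset = 12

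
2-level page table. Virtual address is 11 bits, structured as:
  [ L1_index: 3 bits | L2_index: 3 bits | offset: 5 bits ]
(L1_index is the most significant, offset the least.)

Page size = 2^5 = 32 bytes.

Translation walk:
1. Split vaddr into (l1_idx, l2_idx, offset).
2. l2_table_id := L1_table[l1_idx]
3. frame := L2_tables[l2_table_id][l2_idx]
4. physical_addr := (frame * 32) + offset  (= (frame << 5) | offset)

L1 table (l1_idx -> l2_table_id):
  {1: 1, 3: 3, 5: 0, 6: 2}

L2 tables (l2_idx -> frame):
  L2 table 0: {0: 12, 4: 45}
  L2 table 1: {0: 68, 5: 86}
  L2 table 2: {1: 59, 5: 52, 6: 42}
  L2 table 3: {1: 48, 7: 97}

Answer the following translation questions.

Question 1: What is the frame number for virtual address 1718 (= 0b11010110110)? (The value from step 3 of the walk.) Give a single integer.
Answer: 52

Derivation:
vaddr = 1718: l1_idx=6, l2_idx=5
L1[6] = 2; L2[2][5] = 52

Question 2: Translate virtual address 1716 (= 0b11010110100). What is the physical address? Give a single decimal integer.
Answer: 1684

Derivation:
vaddr = 1716 = 0b11010110100
Split: l1_idx=6, l2_idx=5, offset=20
L1[6] = 2
L2[2][5] = 52
paddr = 52 * 32 + 20 = 1684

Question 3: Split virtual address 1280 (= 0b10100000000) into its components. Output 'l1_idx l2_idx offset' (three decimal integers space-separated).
Answer: 5 0 0

Derivation:
vaddr = 1280 = 0b10100000000
  top 3 bits -> l1_idx = 5
  next 3 bits -> l2_idx = 0
  bottom 5 bits -> offset = 0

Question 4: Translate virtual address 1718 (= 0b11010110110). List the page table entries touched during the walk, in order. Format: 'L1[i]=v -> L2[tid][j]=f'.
vaddr = 1718 = 0b11010110110
Split: l1_idx=6, l2_idx=5, offset=22

Answer: L1[6]=2 -> L2[2][5]=52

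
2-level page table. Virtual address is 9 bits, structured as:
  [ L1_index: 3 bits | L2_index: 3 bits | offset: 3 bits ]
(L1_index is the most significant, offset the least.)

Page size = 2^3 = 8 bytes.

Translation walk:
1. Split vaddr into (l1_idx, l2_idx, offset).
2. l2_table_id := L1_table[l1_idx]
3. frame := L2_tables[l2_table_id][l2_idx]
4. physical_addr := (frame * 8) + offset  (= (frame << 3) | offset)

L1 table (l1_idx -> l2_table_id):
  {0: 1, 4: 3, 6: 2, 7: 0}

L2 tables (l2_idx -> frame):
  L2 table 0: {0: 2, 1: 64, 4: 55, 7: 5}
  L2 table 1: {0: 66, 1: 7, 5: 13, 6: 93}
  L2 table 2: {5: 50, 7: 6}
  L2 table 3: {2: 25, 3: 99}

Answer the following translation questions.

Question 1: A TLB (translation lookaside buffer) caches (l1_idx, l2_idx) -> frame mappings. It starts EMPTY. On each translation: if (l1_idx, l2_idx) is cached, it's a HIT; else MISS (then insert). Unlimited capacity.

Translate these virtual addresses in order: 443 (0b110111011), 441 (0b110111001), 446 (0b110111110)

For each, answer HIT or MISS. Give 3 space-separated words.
vaddr=443: (6,7) not in TLB -> MISS, insert
vaddr=441: (6,7) in TLB -> HIT
vaddr=446: (6,7) in TLB -> HIT

Answer: MISS HIT HIT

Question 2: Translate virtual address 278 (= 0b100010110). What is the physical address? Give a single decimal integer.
Answer: 206

Derivation:
vaddr = 278 = 0b100010110
Split: l1_idx=4, l2_idx=2, offset=6
L1[4] = 3
L2[3][2] = 25
paddr = 25 * 8 + 6 = 206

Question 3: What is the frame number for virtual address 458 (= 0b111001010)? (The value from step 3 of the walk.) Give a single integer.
vaddr = 458: l1_idx=7, l2_idx=1
L1[7] = 0; L2[0][1] = 64

Answer: 64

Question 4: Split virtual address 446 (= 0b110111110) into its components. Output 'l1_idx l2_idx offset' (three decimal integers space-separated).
vaddr = 446 = 0b110111110
  top 3 bits -> l1_idx = 6
  next 3 bits -> l2_idx = 7
  bottom 3 bits -> offset = 6

Answer: 6 7 6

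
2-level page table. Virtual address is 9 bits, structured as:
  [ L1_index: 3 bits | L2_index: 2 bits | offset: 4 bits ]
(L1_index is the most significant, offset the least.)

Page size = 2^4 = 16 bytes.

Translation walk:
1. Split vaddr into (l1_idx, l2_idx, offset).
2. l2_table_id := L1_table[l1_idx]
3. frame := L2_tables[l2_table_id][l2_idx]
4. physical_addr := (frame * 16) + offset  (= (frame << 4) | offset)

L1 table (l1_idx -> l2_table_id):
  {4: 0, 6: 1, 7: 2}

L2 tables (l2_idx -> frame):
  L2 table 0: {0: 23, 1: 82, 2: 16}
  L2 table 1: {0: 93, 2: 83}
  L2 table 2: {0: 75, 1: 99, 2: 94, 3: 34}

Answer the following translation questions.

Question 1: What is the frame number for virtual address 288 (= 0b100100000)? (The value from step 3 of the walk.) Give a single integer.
Answer: 16

Derivation:
vaddr = 288: l1_idx=4, l2_idx=2
L1[4] = 0; L2[0][2] = 16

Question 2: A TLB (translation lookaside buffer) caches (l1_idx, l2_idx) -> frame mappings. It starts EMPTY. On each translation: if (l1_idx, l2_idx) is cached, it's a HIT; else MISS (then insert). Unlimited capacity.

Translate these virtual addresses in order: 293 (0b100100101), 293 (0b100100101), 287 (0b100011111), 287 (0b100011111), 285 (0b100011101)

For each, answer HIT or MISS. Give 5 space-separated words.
vaddr=293: (4,2) not in TLB -> MISS, insert
vaddr=293: (4,2) in TLB -> HIT
vaddr=287: (4,1) not in TLB -> MISS, insert
vaddr=287: (4,1) in TLB -> HIT
vaddr=285: (4,1) in TLB -> HIT

Answer: MISS HIT MISS HIT HIT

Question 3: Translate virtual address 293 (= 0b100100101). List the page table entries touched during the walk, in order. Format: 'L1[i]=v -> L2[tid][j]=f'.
Answer: L1[4]=0 -> L2[0][2]=16

Derivation:
vaddr = 293 = 0b100100101
Split: l1_idx=4, l2_idx=2, offset=5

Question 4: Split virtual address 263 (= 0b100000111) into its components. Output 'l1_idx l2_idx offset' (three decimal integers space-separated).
Answer: 4 0 7

Derivation:
vaddr = 263 = 0b100000111
  top 3 bits -> l1_idx = 4
  next 2 bits -> l2_idx = 0
  bottom 4 bits -> offset = 7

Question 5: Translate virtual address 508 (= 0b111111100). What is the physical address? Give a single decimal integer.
Answer: 556

Derivation:
vaddr = 508 = 0b111111100
Split: l1_idx=7, l2_idx=3, offset=12
L1[7] = 2
L2[2][3] = 34
paddr = 34 * 16 + 12 = 556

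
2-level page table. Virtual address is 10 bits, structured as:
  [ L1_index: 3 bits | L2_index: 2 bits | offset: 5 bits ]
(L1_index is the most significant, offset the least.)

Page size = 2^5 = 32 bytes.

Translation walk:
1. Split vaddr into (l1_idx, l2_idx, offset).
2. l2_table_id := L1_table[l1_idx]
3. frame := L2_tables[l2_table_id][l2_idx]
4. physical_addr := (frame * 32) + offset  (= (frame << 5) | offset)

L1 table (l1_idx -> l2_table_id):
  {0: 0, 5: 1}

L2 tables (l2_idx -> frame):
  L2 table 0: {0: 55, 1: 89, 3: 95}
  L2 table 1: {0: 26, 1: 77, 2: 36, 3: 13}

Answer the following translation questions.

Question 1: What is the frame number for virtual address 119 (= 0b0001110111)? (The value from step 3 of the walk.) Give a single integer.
vaddr = 119: l1_idx=0, l2_idx=3
L1[0] = 0; L2[0][3] = 95

Answer: 95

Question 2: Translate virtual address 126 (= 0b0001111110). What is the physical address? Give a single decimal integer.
Answer: 3070

Derivation:
vaddr = 126 = 0b0001111110
Split: l1_idx=0, l2_idx=3, offset=30
L1[0] = 0
L2[0][3] = 95
paddr = 95 * 32 + 30 = 3070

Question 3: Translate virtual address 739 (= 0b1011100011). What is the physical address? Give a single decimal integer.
Answer: 419

Derivation:
vaddr = 739 = 0b1011100011
Split: l1_idx=5, l2_idx=3, offset=3
L1[5] = 1
L2[1][3] = 13
paddr = 13 * 32 + 3 = 419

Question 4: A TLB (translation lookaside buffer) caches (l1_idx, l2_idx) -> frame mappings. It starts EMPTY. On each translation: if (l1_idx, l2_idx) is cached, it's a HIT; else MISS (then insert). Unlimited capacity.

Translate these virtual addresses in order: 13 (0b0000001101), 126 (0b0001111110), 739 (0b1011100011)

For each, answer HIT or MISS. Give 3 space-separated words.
vaddr=13: (0,0) not in TLB -> MISS, insert
vaddr=126: (0,3) not in TLB -> MISS, insert
vaddr=739: (5,3) not in TLB -> MISS, insert

Answer: MISS MISS MISS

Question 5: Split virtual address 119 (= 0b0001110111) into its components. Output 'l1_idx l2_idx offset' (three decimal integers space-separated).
Answer: 0 3 23

Derivation:
vaddr = 119 = 0b0001110111
  top 3 bits -> l1_idx = 0
  next 2 bits -> l2_idx = 3
  bottom 5 bits -> offset = 23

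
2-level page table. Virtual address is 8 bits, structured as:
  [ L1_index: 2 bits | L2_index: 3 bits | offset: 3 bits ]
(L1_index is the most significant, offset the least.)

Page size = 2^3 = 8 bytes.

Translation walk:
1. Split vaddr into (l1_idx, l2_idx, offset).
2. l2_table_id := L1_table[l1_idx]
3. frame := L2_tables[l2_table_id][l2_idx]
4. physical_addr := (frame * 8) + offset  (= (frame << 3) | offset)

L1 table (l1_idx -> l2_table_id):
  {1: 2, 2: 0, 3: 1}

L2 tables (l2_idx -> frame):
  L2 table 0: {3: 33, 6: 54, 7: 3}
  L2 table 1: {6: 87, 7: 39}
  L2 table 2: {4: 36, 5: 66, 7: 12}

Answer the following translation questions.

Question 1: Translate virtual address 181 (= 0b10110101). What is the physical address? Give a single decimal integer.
vaddr = 181 = 0b10110101
Split: l1_idx=2, l2_idx=6, offset=5
L1[2] = 0
L2[0][6] = 54
paddr = 54 * 8 + 5 = 437

Answer: 437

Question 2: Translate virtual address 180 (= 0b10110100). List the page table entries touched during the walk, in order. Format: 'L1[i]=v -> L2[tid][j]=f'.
Answer: L1[2]=0 -> L2[0][6]=54

Derivation:
vaddr = 180 = 0b10110100
Split: l1_idx=2, l2_idx=6, offset=4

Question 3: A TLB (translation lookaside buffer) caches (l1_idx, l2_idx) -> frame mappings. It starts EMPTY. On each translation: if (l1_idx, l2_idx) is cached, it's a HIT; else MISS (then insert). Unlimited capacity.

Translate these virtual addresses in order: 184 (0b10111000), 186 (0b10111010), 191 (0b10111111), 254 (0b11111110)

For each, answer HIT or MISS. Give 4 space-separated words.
vaddr=184: (2,7) not in TLB -> MISS, insert
vaddr=186: (2,7) in TLB -> HIT
vaddr=191: (2,7) in TLB -> HIT
vaddr=254: (3,7) not in TLB -> MISS, insert

Answer: MISS HIT HIT MISS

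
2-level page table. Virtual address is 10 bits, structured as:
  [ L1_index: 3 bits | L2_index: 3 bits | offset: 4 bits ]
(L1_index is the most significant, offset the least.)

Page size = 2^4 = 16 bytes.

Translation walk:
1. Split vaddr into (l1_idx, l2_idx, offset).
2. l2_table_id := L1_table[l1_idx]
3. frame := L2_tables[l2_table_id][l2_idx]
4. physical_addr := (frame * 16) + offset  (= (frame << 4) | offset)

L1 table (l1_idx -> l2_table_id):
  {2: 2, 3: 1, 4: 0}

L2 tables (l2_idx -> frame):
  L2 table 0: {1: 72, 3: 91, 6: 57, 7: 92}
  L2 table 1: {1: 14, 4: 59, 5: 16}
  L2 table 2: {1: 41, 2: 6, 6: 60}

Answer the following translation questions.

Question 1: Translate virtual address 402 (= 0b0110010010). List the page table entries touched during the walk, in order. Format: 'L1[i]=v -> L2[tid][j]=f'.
Answer: L1[3]=1 -> L2[1][1]=14

Derivation:
vaddr = 402 = 0b0110010010
Split: l1_idx=3, l2_idx=1, offset=2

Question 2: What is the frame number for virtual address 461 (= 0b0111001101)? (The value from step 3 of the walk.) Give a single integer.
vaddr = 461: l1_idx=3, l2_idx=4
L1[3] = 1; L2[1][4] = 59

Answer: 59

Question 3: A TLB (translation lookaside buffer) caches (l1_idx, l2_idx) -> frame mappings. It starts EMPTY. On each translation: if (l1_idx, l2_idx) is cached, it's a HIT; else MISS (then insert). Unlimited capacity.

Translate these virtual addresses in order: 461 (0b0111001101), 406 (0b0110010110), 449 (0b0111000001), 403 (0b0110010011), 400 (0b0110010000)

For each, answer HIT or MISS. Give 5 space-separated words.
Answer: MISS MISS HIT HIT HIT

Derivation:
vaddr=461: (3,4) not in TLB -> MISS, insert
vaddr=406: (3,1) not in TLB -> MISS, insert
vaddr=449: (3,4) in TLB -> HIT
vaddr=403: (3,1) in TLB -> HIT
vaddr=400: (3,1) in TLB -> HIT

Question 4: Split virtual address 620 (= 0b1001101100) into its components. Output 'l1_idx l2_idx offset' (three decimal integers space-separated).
vaddr = 620 = 0b1001101100
  top 3 bits -> l1_idx = 4
  next 3 bits -> l2_idx = 6
  bottom 4 bits -> offset = 12

Answer: 4 6 12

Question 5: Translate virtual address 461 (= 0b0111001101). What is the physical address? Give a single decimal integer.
Answer: 957

Derivation:
vaddr = 461 = 0b0111001101
Split: l1_idx=3, l2_idx=4, offset=13
L1[3] = 1
L2[1][4] = 59
paddr = 59 * 16 + 13 = 957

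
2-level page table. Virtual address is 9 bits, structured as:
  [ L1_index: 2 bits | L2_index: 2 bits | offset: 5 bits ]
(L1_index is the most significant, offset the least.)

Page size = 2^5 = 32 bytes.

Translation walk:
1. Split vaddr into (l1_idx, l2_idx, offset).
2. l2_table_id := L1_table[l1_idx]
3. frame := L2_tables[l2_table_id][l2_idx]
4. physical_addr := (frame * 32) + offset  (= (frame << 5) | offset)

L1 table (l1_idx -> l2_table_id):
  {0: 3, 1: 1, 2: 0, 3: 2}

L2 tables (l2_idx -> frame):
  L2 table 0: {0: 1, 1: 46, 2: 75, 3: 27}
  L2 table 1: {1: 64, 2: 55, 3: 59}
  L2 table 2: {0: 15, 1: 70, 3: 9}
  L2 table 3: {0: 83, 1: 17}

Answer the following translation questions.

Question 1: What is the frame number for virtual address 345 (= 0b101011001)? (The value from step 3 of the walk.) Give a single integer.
Answer: 75

Derivation:
vaddr = 345: l1_idx=2, l2_idx=2
L1[2] = 0; L2[0][2] = 75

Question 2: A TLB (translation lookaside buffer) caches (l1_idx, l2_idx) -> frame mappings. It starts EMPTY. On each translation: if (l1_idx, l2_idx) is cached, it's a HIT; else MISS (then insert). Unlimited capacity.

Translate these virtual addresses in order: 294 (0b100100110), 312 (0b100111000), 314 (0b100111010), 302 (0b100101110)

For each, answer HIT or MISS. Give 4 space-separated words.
Answer: MISS HIT HIT HIT

Derivation:
vaddr=294: (2,1) not in TLB -> MISS, insert
vaddr=312: (2,1) in TLB -> HIT
vaddr=314: (2,1) in TLB -> HIT
vaddr=302: (2,1) in TLB -> HIT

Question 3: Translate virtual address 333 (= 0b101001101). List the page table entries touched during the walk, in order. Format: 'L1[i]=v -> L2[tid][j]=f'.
Answer: L1[2]=0 -> L2[0][2]=75

Derivation:
vaddr = 333 = 0b101001101
Split: l1_idx=2, l2_idx=2, offset=13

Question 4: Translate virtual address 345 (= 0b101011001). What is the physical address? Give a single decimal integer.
vaddr = 345 = 0b101011001
Split: l1_idx=2, l2_idx=2, offset=25
L1[2] = 0
L2[0][2] = 75
paddr = 75 * 32 + 25 = 2425

Answer: 2425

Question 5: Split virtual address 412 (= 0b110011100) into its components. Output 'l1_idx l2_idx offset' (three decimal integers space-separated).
Answer: 3 0 28

Derivation:
vaddr = 412 = 0b110011100
  top 2 bits -> l1_idx = 3
  next 2 bits -> l2_idx = 0
  bottom 5 bits -> offset = 28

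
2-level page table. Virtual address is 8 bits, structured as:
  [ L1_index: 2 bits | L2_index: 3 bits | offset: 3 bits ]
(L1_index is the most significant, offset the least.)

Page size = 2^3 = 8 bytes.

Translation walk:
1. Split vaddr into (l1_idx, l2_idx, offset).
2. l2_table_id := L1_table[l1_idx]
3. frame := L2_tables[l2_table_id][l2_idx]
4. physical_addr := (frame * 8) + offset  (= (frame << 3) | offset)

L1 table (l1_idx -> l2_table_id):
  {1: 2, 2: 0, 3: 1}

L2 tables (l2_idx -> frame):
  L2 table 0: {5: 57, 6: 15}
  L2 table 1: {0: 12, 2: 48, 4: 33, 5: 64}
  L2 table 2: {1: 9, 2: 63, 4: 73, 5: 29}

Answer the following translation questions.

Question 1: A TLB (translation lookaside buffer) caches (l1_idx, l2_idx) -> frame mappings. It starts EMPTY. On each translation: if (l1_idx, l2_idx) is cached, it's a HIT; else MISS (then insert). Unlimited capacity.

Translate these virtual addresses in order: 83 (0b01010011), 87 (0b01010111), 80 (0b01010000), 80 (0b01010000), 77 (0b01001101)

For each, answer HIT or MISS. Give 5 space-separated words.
vaddr=83: (1,2) not in TLB -> MISS, insert
vaddr=87: (1,2) in TLB -> HIT
vaddr=80: (1,2) in TLB -> HIT
vaddr=80: (1,2) in TLB -> HIT
vaddr=77: (1,1) not in TLB -> MISS, insert

Answer: MISS HIT HIT HIT MISS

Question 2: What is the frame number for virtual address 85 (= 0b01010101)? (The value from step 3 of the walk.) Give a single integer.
Answer: 63

Derivation:
vaddr = 85: l1_idx=1, l2_idx=2
L1[1] = 2; L2[2][2] = 63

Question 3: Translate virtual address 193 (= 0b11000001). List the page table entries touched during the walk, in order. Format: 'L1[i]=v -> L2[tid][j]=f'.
Answer: L1[3]=1 -> L2[1][0]=12

Derivation:
vaddr = 193 = 0b11000001
Split: l1_idx=3, l2_idx=0, offset=1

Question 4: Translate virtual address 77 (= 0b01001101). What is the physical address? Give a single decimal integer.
vaddr = 77 = 0b01001101
Split: l1_idx=1, l2_idx=1, offset=5
L1[1] = 2
L2[2][1] = 9
paddr = 9 * 8 + 5 = 77

Answer: 77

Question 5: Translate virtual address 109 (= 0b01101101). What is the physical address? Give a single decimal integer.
vaddr = 109 = 0b01101101
Split: l1_idx=1, l2_idx=5, offset=5
L1[1] = 2
L2[2][5] = 29
paddr = 29 * 8 + 5 = 237

Answer: 237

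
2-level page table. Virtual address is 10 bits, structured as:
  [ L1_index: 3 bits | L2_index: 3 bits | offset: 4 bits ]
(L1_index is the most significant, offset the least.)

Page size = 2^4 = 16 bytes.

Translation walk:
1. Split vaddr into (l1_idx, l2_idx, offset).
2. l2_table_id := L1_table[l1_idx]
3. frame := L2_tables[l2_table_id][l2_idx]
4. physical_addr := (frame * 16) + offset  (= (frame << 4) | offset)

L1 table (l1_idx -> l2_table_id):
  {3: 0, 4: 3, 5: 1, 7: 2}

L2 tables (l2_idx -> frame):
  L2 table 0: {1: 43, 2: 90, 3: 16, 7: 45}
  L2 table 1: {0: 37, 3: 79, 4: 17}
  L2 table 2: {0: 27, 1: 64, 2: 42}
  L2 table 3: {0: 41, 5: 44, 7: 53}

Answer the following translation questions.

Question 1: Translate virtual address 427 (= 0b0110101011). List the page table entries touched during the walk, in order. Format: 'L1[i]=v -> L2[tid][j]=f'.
vaddr = 427 = 0b0110101011
Split: l1_idx=3, l2_idx=2, offset=11

Answer: L1[3]=0 -> L2[0][2]=90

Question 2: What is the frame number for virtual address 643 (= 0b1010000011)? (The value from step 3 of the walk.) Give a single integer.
vaddr = 643: l1_idx=5, l2_idx=0
L1[5] = 1; L2[1][0] = 37

Answer: 37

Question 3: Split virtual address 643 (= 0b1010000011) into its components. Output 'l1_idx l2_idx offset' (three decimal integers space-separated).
vaddr = 643 = 0b1010000011
  top 3 bits -> l1_idx = 5
  next 3 bits -> l2_idx = 0
  bottom 4 bits -> offset = 3

Answer: 5 0 3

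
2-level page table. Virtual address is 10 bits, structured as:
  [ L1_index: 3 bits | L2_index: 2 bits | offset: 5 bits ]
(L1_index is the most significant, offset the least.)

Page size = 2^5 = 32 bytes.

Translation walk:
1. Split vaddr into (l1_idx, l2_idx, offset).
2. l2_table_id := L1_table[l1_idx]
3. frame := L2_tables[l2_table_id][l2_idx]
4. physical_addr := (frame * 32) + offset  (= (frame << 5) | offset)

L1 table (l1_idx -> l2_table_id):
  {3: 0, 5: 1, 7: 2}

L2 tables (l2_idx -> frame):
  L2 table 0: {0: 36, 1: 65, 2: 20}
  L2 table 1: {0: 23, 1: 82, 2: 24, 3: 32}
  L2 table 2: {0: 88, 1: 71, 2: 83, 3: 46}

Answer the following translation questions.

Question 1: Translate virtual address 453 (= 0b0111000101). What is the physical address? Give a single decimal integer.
vaddr = 453 = 0b0111000101
Split: l1_idx=3, l2_idx=2, offset=5
L1[3] = 0
L2[0][2] = 20
paddr = 20 * 32 + 5 = 645

Answer: 645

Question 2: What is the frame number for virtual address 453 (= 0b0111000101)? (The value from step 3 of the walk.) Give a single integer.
vaddr = 453: l1_idx=3, l2_idx=2
L1[3] = 0; L2[0][2] = 20

Answer: 20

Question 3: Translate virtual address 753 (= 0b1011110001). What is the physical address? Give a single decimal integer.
Answer: 1041

Derivation:
vaddr = 753 = 0b1011110001
Split: l1_idx=5, l2_idx=3, offset=17
L1[5] = 1
L2[1][3] = 32
paddr = 32 * 32 + 17 = 1041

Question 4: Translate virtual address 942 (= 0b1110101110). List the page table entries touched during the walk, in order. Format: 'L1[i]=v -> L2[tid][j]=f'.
vaddr = 942 = 0b1110101110
Split: l1_idx=7, l2_idx=1, offset=14

Answer: L1[7]=2 -> L2[2][1]=71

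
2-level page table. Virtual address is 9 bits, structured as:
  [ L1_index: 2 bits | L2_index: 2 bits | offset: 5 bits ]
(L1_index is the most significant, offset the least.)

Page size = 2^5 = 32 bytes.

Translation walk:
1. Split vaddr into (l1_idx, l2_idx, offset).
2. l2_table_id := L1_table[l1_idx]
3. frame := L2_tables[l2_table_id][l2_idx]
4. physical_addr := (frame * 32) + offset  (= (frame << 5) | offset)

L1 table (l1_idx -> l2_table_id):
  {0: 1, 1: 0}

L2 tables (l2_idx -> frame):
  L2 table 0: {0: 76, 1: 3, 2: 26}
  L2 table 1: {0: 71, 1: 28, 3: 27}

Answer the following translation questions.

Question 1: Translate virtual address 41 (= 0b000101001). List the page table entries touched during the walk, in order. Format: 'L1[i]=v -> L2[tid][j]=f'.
vaddr = 41 = 0b000101001
Split: l1_idx=0, l2_idx=1, offset=9

Answer: L1[0]=1 -> L2[1][1]=28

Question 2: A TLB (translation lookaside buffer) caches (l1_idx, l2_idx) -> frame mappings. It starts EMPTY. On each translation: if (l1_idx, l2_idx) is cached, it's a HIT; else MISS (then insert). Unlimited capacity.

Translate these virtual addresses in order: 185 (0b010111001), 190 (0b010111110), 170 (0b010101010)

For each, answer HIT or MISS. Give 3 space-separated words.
Answer: MISS HIT HIT

Derivation:
vaddr=185: (1,1) not in TLB -> MISS, insert
vaddr=190: (1,1) in TLB -> HIT
vaddr=170: (1,1) in TLB -> HIT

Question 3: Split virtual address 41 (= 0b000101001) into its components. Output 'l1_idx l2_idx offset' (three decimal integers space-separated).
vaddr = 41 = 0b000101001
  top 2 bits -> l1_idx = 0
  next 2 bits -> l2_idx = 1
  bottom 5 bits -> offset = 9

Answer: 0 1 9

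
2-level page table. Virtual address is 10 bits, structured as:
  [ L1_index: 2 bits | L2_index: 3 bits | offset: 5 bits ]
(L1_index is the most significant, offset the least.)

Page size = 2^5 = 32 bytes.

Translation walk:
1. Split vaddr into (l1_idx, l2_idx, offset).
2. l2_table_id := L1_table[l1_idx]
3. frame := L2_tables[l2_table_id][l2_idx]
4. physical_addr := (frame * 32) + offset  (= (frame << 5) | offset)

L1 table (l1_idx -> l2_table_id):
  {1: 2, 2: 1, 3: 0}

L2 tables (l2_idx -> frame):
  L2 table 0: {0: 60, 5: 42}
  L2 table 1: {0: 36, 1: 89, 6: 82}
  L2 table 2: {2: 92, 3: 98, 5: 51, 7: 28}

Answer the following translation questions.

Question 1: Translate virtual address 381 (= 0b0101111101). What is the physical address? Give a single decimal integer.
vaddr = 381 = 0b0101111101
Split: l1_idx=1, l2_idx=3, offset=29
L1[1] = 2
L2[2][3] = 98
paddr = 98 * 32 + 29 = 3165

Answer: 3165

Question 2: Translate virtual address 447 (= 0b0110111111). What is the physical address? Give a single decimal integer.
vaddr = 447 = 0b0110111111
Split: l1_idx=1, l2_idx=5, offset=31
L1[1] = 2
L2[2][5] = 51
paddr = 51 * 32 + 31 = 1663

Answer: 1663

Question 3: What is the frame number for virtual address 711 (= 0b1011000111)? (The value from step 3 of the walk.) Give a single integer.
Answer: 82

Derivation:
vaddr = 711: l1_idx=2, l2_idx=6
L1[2] = 1; L2[1][6] = 82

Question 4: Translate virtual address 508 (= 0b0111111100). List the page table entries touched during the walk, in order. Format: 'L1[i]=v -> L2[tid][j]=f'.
vaddr = 508 = 0b0111111100
Split: l1_idx=1, l2_idx=7, offset=28

Answer: L1[1]=2 -> L2[2][7]=28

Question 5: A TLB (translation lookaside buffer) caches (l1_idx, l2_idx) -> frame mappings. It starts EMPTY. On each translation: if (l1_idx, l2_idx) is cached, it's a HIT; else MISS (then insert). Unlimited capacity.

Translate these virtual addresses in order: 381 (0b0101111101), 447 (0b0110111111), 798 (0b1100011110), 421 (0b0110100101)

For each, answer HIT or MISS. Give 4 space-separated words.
vaddr=381: (1,3) not in TLB -> MISS, insert
vaddr=447: (1,5) not in TLB -> MISS, insert
vaddr=798: (3,0) not in TLB -> MISS, insert
vaddr=421: (1,5) in TLB -> HIT

Answer: MISS MISS MISS HIT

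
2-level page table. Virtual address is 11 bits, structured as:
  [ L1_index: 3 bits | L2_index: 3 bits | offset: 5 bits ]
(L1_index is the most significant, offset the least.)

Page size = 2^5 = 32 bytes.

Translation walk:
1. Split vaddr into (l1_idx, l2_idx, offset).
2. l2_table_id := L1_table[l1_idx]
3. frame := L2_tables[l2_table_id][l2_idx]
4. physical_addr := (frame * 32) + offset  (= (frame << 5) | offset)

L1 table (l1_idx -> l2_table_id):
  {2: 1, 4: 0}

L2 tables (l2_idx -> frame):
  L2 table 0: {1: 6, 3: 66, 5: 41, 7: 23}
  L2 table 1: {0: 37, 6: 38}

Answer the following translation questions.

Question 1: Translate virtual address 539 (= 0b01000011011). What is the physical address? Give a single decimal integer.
Answer: 1211

Derivation:
vaddr = 539 = 0b01000011011
Split: l1_idx=2, l2_idx=0, offset=27
L1[2] = 1
L2[1][0] = 37
paddr = 37 * 32 + 27 = 1211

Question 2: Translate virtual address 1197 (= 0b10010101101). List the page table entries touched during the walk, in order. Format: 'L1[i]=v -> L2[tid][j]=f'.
Answer: L1[4]=0 -> L2[0][5]=41

Derivation:
vaddr = 1197 = 0b10010101101
Split: l1_idx=4, l2_idx=5, offset=13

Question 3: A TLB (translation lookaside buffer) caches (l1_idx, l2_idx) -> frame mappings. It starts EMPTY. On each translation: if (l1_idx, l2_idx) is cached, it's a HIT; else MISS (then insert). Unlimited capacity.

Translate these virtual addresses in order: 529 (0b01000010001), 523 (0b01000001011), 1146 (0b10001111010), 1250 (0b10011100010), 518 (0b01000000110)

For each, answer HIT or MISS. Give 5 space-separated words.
vaddr=529: (2,0) not in TLB -> MISS, insert
vaddr=523: (2,0) in TLB -> HIT
vaddr=1146: (4,3) not in TLB -> MISS, insert
vaddr=1250: (4,7) not in TLB -> MISS, insert
vaddr=518: (2,0) in TLB -> HIT

Answer: MISS HIT MISS MISS HIT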